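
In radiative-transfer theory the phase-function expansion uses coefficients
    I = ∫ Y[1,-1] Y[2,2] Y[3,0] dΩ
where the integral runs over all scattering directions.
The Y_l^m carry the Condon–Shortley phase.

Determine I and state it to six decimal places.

0.000000

Σmᵢ = 1 ≠ 0, so the φ-integral vanishes; I = 0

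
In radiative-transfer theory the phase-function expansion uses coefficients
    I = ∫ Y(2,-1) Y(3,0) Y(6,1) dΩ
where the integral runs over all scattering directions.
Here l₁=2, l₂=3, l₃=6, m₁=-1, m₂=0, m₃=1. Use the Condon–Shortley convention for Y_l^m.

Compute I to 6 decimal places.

0.000000

|2−3|≤6≤2+3 violated ⇒ I = 0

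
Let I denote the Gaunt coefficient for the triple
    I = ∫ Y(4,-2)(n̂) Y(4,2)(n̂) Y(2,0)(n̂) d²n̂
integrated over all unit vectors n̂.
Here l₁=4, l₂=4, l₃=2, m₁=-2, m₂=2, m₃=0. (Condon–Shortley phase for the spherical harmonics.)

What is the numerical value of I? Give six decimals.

0.065536

m-sum 0 ✓  L=10 even ✓  0≤2≤8 ✓
Π(2lᵢ+1) = 9×9×5 = 405
triangle coeff Δ(4,4,2) = 1/13860
Σ_t [2,4]: t=2:+1/192 t=3:−1/36 t=4:+1/192 = -5/288
(3j)²=20/693 [(4 4 2; 0 0 0)], sign=-1
Σ_t [4,6]: t=4:+1/192 t=5:−1/120 t=6:+1/2880 = -1/360
(3j)²=16/3465 [(4 4 2; -2 2 0)], sign=-1
⇒ 4πI² = 320/5929
I = (+1)√(320/5929/(4π)) = 0.06553591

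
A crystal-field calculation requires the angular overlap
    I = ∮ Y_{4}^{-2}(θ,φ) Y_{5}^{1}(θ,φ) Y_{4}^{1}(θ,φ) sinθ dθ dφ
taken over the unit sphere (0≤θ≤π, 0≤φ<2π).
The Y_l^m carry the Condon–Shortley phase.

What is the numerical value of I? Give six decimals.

L=13 odd ⇒ parity kills the (l;000) factor ⇒ I = 0

0.000000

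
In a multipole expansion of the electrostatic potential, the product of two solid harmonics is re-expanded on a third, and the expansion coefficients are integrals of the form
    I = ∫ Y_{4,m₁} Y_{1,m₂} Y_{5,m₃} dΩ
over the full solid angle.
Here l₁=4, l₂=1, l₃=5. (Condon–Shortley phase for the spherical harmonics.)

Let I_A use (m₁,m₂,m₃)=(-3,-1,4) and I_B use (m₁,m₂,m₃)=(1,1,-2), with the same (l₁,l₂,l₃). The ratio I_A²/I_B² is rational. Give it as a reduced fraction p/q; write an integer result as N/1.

Same 4,1,5: normalisation and zero-m 3j drop out of the ratio.
A: Δ: 0! 8! 2! / 11! → 1/495; sum: t=0:+1/10080 = 1/10080; 3j²(4 1 5; -3 -1 4) = Δ·Π!·Σ² = 4/55  (sign -1)
B: Δ: 0! 8! 2! / 11! → 1/495; sum: t=0:+1/1440 = 1/1440; 3j²(4 1 5; 1 1 -2) = Δ·Π!·Σ² = 7/165  (sign -1)
I_A²/I_B² = (4/55)/(7/165) = 12/7

12/7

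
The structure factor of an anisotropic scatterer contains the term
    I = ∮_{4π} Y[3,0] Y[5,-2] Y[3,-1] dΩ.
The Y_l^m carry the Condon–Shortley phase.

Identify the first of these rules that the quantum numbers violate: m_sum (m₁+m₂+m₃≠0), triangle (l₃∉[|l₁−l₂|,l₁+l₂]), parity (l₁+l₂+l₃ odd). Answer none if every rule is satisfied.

azimuthal sum: 0 − 2 − 1 = -3  ✗
2 ≤ 3 ≤ 8 (triangle on l)
L = 3 + 5 + 3 = 11 (odd)

m_sum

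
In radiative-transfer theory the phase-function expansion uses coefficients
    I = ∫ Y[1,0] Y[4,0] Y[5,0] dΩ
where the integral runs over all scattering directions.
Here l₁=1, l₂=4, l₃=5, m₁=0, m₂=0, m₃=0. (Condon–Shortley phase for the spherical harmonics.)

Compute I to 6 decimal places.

0.245532

Rules hold: Σm=0, L=10 even, 3≤5≤5.
N = 3·9·11 = 297
Δ = 0!·2!·8!/11! = 1/495
Racah Σ t=0..0: t=0:+1/576 = 1/576
⇒ 3j(1 4 5; 0 0 0)² = 5/99, sgn -1
(m-triple is (0,0,0) — same symbol as above.)
4πI² = N·(3j₀)²·(3jₘ)² = 25/33
I = +1·√(0.757576/4π) = 0.24553200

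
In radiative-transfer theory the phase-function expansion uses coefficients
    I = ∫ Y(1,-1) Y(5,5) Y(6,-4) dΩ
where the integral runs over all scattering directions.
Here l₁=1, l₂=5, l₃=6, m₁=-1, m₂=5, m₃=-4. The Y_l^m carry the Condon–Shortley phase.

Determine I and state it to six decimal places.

m-sum 0 ✓  L=12 even ✓  4≤6≤6 ✓
Π(2lᵢ+1) = 3×11×13 = 429
triangle coeff Δ(1,5,6) = 1/858
Σ_t [0,0]: t=0:+1/14400 = 1/14400
(3j)²=6/143 [(1 5 6; 0 0 0)], sign=+1
Σ_t [0,0]: t=0:+1/7257600 = 1/7257600
(3j)²=1/858 [(1 5 6; -1 5 -4)], sign=+1
⇒ 4πI² = 3/143
I = (+1)√(3/143/(4π)) = 0.04085899

0.040859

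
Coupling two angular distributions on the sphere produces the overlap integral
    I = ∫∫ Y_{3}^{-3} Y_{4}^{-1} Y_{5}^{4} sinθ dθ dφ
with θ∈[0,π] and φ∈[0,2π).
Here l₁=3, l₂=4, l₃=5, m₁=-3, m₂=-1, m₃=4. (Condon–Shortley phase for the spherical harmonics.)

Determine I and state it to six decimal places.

Rules hold: Σm=0, L=12 even, 1≤5≤7.
N = 7·9·11 = 693
Δ = 2!·4!·6!/13! = 1/180180
Racah Σ t=0..2: t=0:+1/576 t=1:−1/144 t=2:+1/576 = -1/288
⇒ 3j(3 4 5; 0 0 0)² = 20/1001, sgn +1
Racah Σ t=2..2: t=2:+1/5760 = 1/5760
⇒ 3j(3 4 5; -3 -1 4)² = 9/286, sgn -1
4πI² = N·(3j₀)²·(3jₘ)² = 810/1859
I = -1·√(0.435718/4π) = -0.18620781

-0.186208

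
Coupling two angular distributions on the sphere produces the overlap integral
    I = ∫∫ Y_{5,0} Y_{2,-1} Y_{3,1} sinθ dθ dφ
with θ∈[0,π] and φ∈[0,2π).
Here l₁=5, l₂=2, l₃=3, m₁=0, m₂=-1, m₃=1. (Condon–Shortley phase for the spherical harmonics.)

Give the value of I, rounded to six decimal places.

0.169433

Rules hold: Σm=0, L=10 even, 3≤3≤7.
N = 11·5·7 = 385
Δ = 4!·6!·0!/11! = 1/2310
Racah Σ t=2..2: t=2:+1/144 = 1/144
⇒ 3j(5 2 3; 0 0 0)² = 10/231, sgn -1
Racah Σ t=1..1: t=1:−1/288 = -1/288
⇒ 3j(5 2 3; 0 -1 1)² = 5/231, sgn -1
4πI² = N·(3j₀)²·(3jₘ)² = 250/693
I = +1·√(0.36075/4π) = 0.16943318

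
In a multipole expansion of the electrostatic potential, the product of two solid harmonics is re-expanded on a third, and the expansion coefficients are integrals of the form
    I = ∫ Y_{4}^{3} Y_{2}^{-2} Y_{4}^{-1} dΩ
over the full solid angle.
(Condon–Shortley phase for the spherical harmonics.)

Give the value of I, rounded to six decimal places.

Checks pass: Σm=0; 10 even; l₃=4∈[2,6].
(2·4+1)(2·2+1)(2·4+1) = 405
Δ: 2! 6! 2! / 11! → 1/13860
sum: t=0:+1/192 t=1:−1/36 t=2:+1/192 = -5/288
3j²(4 2 4; 0 0 0) = Δ·Π!·Σ² = 20/693  (sign -1)
sum: t=0:+1/480 = 1/480
3j²(4 2 4; 3 -2 -1) = Δ·Π!·Σ² = 3/110  (sign -1)
combine: 4πI² = 405·20/693·3/110 = 270/847
take √, sign +1: I = 0.15927046

0.159270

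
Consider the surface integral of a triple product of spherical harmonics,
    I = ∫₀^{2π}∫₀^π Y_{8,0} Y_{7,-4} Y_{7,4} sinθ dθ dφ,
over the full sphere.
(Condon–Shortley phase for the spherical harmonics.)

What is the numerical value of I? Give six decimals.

m-sum 0 ✓  L=22 even ✓  1≤7≤15 ✓
Π(2lᵢ+1) = 17×15×15 = 3825
triangle coeff Δ(8,7,7) = 1/22086194130
Σ_t [1,7]: t=1:−1/18289152000 t=2:+1/248832000 t=3:−1/24883200 t=4:+1/11943936 t=5:−1/24883200 t=6:+1/248832000 t=7:−1/18289152000 = 11/975421440
(3j)²=1750/289731 [(8 7 7; 0 0 0)], sign=-1
Σ_t [0,3]: t=0:+1/58525286400 t=1:−1/1219276800 t=2:+1/248832000 t=3:−1/373248000 = 157/292626432000
(3j)²=24649/20281170 [(8 7 7; 0 -4 4)], sign=-1
⇒ 4πI² = 15405625/548653937
I = (+1)√(15405625/548653937/(4π)) = 0.04726999

0.047270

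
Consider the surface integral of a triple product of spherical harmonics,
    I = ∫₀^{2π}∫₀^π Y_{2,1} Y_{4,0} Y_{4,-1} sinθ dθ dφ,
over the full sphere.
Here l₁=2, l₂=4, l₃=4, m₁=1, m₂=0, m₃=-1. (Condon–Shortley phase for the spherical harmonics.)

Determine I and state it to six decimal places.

Checks pass: Σm=0; 10 even; l₃=4∈[2,6].
(2·2+1)(2·4+1)(2·4+1) = 405
Δ: 2! 2! 6! / 11! → 1/13860
sum: t=0:+1/192 t=1:−1/36 t=2:+1/192 = -5/288
3j²(2 4 4; 0 0 0) = Δ·Π!·Σ² = 20/693  (sign -1)
sum: t=0:+1/96 t=1:−1/72 = -1/288
3j²(2 4 4; 1 0 -1) = Δ·Π!·Σ² = 1/462  (sign +1)
combine: 4πI² = 405·20/693·1/462 = 150/5929
take √, sign -1: I = -0.04486937

-0.044869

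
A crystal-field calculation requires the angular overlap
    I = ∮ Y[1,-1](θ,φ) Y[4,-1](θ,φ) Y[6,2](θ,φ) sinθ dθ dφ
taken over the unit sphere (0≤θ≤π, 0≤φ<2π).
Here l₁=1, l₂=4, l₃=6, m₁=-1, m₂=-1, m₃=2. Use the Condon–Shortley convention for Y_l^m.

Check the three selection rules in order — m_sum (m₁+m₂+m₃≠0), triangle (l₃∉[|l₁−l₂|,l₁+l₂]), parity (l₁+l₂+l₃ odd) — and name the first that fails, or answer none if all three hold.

m₁+m₂+m₃ = -1 − 1 + 2 = 0  ✓
triangle: |1−4|=3 ≤ l₃=6 ≤ 1+4=5  ✗
parity: l₁+l₂+l₃ = 11 is odd

triangle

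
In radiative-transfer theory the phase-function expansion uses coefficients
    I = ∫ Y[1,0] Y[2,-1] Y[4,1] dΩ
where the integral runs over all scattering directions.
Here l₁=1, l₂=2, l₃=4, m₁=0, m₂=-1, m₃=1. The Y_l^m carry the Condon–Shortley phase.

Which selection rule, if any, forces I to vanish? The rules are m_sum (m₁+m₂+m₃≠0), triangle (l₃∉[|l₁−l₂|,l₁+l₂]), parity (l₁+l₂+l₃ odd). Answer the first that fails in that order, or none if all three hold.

triangle

Σmᵢ = 0  ✓
l₃∈[|l₁−l₂|,l₁+l₂]=[1,3], have l₃=4  ✗
Σlᵢ = 7 ⇒ odd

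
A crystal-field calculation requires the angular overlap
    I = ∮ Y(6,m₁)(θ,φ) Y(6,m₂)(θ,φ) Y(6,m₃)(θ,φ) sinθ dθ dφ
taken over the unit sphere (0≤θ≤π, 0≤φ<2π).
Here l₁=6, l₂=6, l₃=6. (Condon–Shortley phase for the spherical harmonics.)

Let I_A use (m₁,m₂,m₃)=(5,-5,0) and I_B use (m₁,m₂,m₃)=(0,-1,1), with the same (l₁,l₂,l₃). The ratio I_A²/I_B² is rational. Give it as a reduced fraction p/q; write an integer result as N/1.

121/16

Shared (l₁,l₂,l₃)=(6,6,6): N and (l;000)² cancel in I_A²/I_B².
A: Δ = 6!·6!·6!/19! = 1/325909584; Racah Σ t=0..1: t=0:+1/10368000 t=1:−1/62208000 = 1/12441600; ⇒ 3j(6 6 6; 5 -5 0)² = 275/16796, sgn +1
B: Δ = 6!·6!·6!/19! = 1/325909584; Racah Σ t=0..5: t=0:+1/62208000 t=1:−1/691200 t=2:+1/82944 t=3:−1/62208 t=4:+1/276480 t=5:−1/10368000 = -1/518400; ⇒ 3j(6 6 6; 0 -1 1)² = 100/46189, sgn +1
I_A²/I_B² = (275/16796)/(100/46189) = 121/16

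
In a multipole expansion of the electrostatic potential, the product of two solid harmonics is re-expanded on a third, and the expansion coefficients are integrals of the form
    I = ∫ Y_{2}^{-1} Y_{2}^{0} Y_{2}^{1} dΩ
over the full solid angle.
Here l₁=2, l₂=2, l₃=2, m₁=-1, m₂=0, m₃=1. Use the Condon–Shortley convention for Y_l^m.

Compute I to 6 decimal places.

m-sum 0 ✓  L=6 even ✓  0≤2≤4 ✓
Π(2lᵢ+1) = 5×5×5 = 125
triangle coeff Δ(2,2,2) = 1/630
Σ_t [0,2]: t=0:+1/8 t=1:−1/1 t=2:+1/8 = -3/4
(3j)²=2/35 [(2 2 2; 0 0 0)], sign=-1
Σ_t [1,2]: t=1:−1/2 t=2:+1/4 = -1/4
(3j)²=1/70 [(2 2 2; -1 0 1)], sign=+1
⇒ 4πI² = 5/49
I = (-1)√(5/49/(4π)) = -0.09011188

-0.090112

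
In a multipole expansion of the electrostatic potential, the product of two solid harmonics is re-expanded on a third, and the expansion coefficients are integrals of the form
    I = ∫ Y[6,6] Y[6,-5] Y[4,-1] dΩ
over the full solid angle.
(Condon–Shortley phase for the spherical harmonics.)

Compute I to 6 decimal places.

-0.192803

Checks pass: Σm=0; 16 even; l₃=4∈[0,12].
(2·6+1)(2·6+1)(2·4+1) = 1521
Δ: 8! 4! 4! / 17! → 1/15315300
sum: t=2:+1/829440 t=3:−1/25920 t=4:+1/9216 t=5:−1/25920 t=6:+1/829440 = 7/207360
3j²(6 6 4; 0 0 0) = Δ·Π!·Σ² = 28/2431  (sign +1)
sum: t=0:+1/5806080 = 1/5806080
3j²(6 6 4; 6 -5 -1) = Δ·Π!·Σ² = 165/6188  (sign -1)
combine: 4πI² = 1521·28/2431·165/6188 = 135/289
take √, sign -1: I = -0.19280266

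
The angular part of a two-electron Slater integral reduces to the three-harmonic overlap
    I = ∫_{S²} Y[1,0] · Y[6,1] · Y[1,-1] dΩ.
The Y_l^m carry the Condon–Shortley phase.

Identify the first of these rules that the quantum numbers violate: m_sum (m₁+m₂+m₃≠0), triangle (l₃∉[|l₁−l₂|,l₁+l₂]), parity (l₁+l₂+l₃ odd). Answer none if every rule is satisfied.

m₁+m₂+m₃ = 0 + 1 − 1 = 0  ✓
triangle: |1−6|=5 ≤ l₃=1 ≤ 1+6=7  ✗
parity: l₁+l₂+l₃ = 8 is even

triangle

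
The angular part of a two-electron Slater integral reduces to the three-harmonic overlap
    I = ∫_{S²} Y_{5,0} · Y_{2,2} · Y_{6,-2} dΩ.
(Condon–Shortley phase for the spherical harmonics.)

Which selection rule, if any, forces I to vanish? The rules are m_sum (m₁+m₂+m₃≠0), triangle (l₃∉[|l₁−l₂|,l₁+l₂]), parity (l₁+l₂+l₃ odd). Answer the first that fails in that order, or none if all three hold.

azimuthal sum: 0 + 2 − 2 = 0  ✓
3 ≤ 6 ≤ 7 (triangle on l)  ✓
L = 5 + 2 + 6 = 13 (odd)  ✗

parity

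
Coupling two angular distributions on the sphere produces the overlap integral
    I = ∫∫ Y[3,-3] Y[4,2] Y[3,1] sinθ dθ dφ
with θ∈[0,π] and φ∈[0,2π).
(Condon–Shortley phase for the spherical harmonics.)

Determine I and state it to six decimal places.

m-sum 0 ✓  L=10 even ✓  1≤3≤7 ✓
Π(2lᵢ+1) = 7×9×7 = 441
triangle coeff Δ(3,4,3) = 1/34650
Σ_t [1,3]: t=1:−1/72 t=2:+1/16 t=3:−1/72 = 5/144
(3j)²=2/77 [(3 4 3; 0 0 0)], sign=-1
Σ_t [4,4]: t=4:+1/192 = 1/192
(3j)²=3/77 [(3 4 3; -3 2 1)], sign=+1
⇒ 4πI² = 54/121
I = (-1)√(54/121/(4π)) = -0.18845135

-0.188451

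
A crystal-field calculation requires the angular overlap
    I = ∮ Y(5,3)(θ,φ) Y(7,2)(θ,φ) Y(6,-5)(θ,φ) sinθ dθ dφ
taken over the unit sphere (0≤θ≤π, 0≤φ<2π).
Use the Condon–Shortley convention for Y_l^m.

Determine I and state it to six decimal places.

0.153809

Rules hold: Σm=0, L=18 even, 2≤6≤12.
N = 11·15·13 = 2145
Δ = 6!·4!·8!/19! = 1/174594420
Racah Σ t=1..5: t=1:−1/4147200 t=2:+1/207360 t=3:−1/82944 t=4:+1/207360 t=5:−1/4147200 = -1/345600
⇒ 3j(5 7 6; 0 0 0)² = 420/46189, sgn -1
Racah Σ t=1..2: t=1:−1/29030400 t=2:+1/5806080 = 1/7257600
⇒ 3j(5 7 6; 3 2 -5)² = 64/4199, sgn -1
4πI² = N·(3j₀)²·(3jₘ)² = 403200/1356277
I = +1·√(0.297284/4π) = 0.15380878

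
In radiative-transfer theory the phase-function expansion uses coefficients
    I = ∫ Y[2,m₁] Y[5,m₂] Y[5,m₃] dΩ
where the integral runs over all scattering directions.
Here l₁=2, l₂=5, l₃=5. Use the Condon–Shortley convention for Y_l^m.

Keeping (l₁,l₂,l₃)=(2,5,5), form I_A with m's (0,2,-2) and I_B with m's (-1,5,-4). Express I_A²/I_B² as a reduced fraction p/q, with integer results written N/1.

4/15

Same 2,5,5: normalisation and zero-m 3j drop out of the ratio.
A: Δ: 2! 2! 8! / 13! → 1/38610; sum: t=0:+1/20160 t=1:−1/1440 t=2:+1/2880 = -1/3360; 3j²(2 5 5; 0 2 -2) = Δ·Π!·Σ² = 6/715  (sign +1)
B: Δ: 2! 2! 8! / 13! → 1/38610; sum: t=2:+1/80640 = 1/80640; 3j²(2 5 5; -1 5 -4) = Δ·Π!·Σ² = 9/286  (sign -1)
I_A²/I_B² = (6/715)/(9/286) = 4/15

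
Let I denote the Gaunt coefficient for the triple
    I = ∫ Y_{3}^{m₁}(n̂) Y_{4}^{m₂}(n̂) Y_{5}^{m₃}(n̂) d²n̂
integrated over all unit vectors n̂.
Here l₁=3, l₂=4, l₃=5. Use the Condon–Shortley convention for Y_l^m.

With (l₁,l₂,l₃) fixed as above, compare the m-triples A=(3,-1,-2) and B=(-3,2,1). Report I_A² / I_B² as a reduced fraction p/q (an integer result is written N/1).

Same 3,4,5: normalisation and zero-m 3j drop out of the ratio.
A: Δ: 2! 4! 6! / 13! → 1/180180; sum: t=0:+1/1728 = 1/1728; 3j²(3 4 5; 3 -1 -2) = Δ·Π!·Σ² = 25/858  (sign -1)
B: Δ: 2! 4! 6! / 13! → 1/180180; sum: t=2:+1/2304 = 1/2304; 3j²(3 4 5; -3 2 1) = Δ·Π!·Σ² = 75/4004  (sign +1)
I_A²/I_B² = (25/858)/(75/4004) = 14/9

14/9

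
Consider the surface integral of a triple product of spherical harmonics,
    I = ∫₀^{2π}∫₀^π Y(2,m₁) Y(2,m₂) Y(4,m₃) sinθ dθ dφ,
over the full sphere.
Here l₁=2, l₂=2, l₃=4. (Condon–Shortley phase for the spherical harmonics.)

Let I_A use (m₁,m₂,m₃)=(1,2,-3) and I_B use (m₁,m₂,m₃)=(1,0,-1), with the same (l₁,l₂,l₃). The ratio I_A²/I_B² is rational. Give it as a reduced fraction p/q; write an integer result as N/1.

7/6

Same 2,2,4: normalisation and zero-m 3j drop out of the ratio.
A: Δ: 0! 4! 4! / 9! → 1/630; sum: t=0:+1/144 = 1/144; 3j²(2 2 4; 1 2 -3) = Δ·Π!·Σ² = 1/18  (sign -1)
B: Δ: 0! 4! 4! / 9! → 1/630; sum: t=0:+1/24 = 1/24; 3j²(2 2 4; 1 0 -1) = Δ·Π!·Σ² = 1/21  (sign -1)
I_A²/I_B² = (1/18)/(1/21) = 7/6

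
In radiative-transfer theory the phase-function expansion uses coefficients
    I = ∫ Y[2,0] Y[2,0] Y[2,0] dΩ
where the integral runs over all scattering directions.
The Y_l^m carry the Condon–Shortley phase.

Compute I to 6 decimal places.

0.180224

Rules hold: Σm=0, L=6 even, 0≤2≤4.
N = 5·5·5 = 125
Δ = 2!·2!·2!/7! = 1/630
Racah Σ t=0..2: t=0:+1/8 t=1:−1/1 t=2:+1/8 = -3/4
⇒ 3j(2 2 2; 0 0 0)² = 2/35, sgn -1
(m-triple is (0,0,0) — same symbol as above.)
4πI² = N·(3j₀)²·(3jₘ)² = 20/49
I = +1·√(0.408163/4π) = 0.18022375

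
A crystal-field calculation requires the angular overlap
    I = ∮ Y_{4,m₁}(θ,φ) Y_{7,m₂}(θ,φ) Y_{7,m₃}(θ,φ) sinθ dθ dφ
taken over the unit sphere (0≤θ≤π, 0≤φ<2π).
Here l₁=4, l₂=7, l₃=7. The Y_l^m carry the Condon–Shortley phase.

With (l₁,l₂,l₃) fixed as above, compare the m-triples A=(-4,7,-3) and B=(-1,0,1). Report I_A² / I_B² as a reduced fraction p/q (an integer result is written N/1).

Shared (l₁,l₂,l₃)=(4,7,7): N and (l;000)² cancel in I_A²/I_B².
A: Δ = 4!·4!·10!/19! = 1/58198140; Racah Σ t=4..4: t=4:+1/2090188800 = 1/2090188800; ⇒ 3j(4 7 7; -4 7 -3)² = 7/5814, sgn +1
B: Δ = 4!·4!·10!/19! = 1/58198140; Racah Σ t=1..4: t=1:−1/2488320 t=2:+1/345600 t=3:−1/414720 t=4:+1/4354560 = 1/3225600; ⇒ 3j(4 7 7; -1 0 1)² = 81/92378, sgn +1
I_A²/I_B² = (7/5814)/(81/92378) = 1001/729

1001/729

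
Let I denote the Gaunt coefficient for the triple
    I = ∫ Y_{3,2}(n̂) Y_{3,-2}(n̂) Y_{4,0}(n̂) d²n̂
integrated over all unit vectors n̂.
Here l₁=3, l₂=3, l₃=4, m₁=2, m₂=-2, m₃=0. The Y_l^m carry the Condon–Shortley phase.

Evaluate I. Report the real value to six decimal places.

Rules hold: Σm=0, L=10 even, 0≤4≤6.
N = 7·7·9 = 441
Δ = 2!·4!·4!/11! = 1/34650
Racah Σ t=0..2: t=0:+1/72 t=1:−1/16 t=2:+1/72 = -5/144
⇒ 3j(3 3 4; 0 0 0)² = 2/77, sgn -1
Racah Σ t=0..1: t=0:+1/72 t=1:−1/576 = 7/576
⇒ 3j(3 3 4; 2 -2 0)² = 7/198, sgn +1
4πI² = N·(3j₀)²·(3jₘ)² = 49/121
I = -1·√(0.404959/4π) = -0.17951487

-0.179515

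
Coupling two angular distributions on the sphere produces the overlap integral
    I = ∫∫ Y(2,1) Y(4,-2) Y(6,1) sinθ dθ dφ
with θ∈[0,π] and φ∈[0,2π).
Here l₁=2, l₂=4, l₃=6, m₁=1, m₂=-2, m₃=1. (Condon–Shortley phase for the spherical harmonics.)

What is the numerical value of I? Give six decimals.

m-sum 0 ✓  L=12 even ✓  2≤6≤6 ✓
Π(2lᵢ+1) = 5×9×13 = 585
triangle coeff Δ(2,4,6) = 1/6435
Σ_t [0,0]: t=0:+1/2304 = 1/2304
(3j)²=5/143 [(2 4 6; 0 0 0)], sign=+1
Σ_t [0,0]: t=0:+1/8640 = 1/8640
(3j)²=14/1287 [(2 4 6; 1 -2 1)], sign=-1
⇒ 4πI² = 350/1573
I = (-1)√(350/1573/(4π)) = -0.13306527

-0.133065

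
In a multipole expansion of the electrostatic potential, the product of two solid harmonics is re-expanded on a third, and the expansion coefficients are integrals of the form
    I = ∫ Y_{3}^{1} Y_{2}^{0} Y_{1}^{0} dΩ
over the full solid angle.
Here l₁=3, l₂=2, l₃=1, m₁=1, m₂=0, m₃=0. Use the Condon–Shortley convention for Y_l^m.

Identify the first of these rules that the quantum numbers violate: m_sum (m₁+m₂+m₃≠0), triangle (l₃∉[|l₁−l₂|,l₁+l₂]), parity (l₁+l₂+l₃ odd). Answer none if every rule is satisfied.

m_sum

Σmᵢ = 1  ✗
l₃∈[|l₁−l₂|,l₁+l₂]=[1,5], have l₃=1
Σlᵢ = 6 ⇒ even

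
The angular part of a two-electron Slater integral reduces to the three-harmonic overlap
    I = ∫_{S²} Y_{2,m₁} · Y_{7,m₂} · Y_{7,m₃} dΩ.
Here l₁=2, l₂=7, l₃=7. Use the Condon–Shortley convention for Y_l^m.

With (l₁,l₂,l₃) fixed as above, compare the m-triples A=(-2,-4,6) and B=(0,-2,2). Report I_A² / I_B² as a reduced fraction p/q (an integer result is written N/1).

351/484

Shared (l₁,l₂,l₃)=(2,7,7): N and (l;000)² cancel in I_A²/I_B².
A: Δ = 2!·2!·12!/17! = 1/185640; Racah Σ t=2..2: t=2:+1/159667200 = 1/159667200; ⇒ 3j(2 7 7; -2 -4 6)² = 9/1190, sgn -1
B: Δ = 2!·2!·12!/17! = 1/185640; Racah Σ t=0..2: t=0:+1/2419200 t=1:−1/967680 t=2:+1/8709120 = -11/21772800; ⇒ 3j(2 7 7; 0 -2 2)² = 242/23205, sgn +1
I_A²/I_B² = (9/1190)/(242/23205) = 351/484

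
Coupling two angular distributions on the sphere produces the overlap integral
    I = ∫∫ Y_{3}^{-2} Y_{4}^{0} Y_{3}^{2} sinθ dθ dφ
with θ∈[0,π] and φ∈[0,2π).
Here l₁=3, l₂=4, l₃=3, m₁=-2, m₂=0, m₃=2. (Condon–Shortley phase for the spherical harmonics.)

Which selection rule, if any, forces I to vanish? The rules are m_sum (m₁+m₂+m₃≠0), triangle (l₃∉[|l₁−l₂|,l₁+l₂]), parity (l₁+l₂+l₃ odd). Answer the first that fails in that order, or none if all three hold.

Σmᵢ = 0  ✓
l₃∈[|l₁−l₂|,l₁+l₂]=[1,7], have l₃=3  ✓
Σlᵢ = 10 ⇒ even  ✓

none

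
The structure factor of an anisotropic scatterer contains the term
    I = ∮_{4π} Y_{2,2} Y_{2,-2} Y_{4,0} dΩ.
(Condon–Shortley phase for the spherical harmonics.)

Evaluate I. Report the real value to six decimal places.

0.040299

Checks pass: Σm=0; 8 even; l₃=4∈[0,4].
(2·2+1)(2·2+1)(2·4+1) = 225
Δ: 0! 4! 4! / 9! → 1/630
sum: t=0:+1/16 = 1/16
3j²(2 2 4; 0 0 0) = Δ·Π!·Σ² = 2/35  (sign +1)
sum: t=0:+1/576 = 1/576
3j²(2 2 4; 2 -2 0) = Δ·Π!·Σ² = 1/630  (sign +1)
combine: 4πI² = 225·2/35·1/630 = 1/49
take √, sign +1: I = 0.04029926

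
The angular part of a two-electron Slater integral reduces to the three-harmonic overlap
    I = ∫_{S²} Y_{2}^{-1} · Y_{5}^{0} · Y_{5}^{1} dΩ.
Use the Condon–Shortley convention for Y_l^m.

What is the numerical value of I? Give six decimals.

-0.036166

m-sum 0 ✓  L=12 even ✓  3≤5≤7 ✓
Π(2lᵢ+1) = 5×11×11 = 605
triangle coeff Δ(2,5,5) = 1/38610
Σ_t [0,2]: t=0:+1/2880 t=1:−1/576 t=2:+1/2880 = -1/960
(3j)²=10/429 [(2 5 5; 0 0 0)], sign=+1
Σ_t [1,2]: t=1:−1/1152 t=2:+1/1440 = -1/5760
(3j)²=1/858 [(2 5 5; -1 0 1)], sign=-1
⇒ 4πI² = 25/1521
I = (-1)√(25/1521/(4π)) = -0.03616600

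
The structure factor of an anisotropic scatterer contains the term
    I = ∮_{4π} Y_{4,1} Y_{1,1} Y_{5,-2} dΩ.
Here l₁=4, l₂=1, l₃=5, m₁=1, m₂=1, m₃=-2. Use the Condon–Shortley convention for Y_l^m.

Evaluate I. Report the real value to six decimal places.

Checks pass: Σm=0; 10 even; l₃=5∈[3,5].
(2·4+1)(2·1+1)(2·5+1) = 297
Δ: 0! 8! 2! / 11! → 1/495
sum: t=0:+1/576 = 1/576
3j²(4 1 5; 0 0 0) = Δ·Π!·Σ² = 5/99  (sign -1)
sum: t=0:+1/1440 = 1/1440
3j²(4 1 5; 1 1 -2) = Δ·Π!·Σ² = 7/165  (sign -1)
combine: 4πI² = 297·5/99·7/165 = 7/11
take √, sign +1: I = 0.22503380

0.225034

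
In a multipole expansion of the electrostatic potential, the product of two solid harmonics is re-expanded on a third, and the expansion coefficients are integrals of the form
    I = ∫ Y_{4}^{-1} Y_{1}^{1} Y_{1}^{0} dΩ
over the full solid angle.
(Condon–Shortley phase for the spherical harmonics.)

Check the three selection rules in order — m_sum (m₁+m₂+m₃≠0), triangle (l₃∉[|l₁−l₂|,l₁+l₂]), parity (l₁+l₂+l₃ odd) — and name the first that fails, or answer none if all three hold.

triangle

m₁+m₂+m₃ = -1 + 1 + 0 = 0  ✓
triangle: |4−1|=3 ≤ l₃=1 ≤ 4+1=5  ✗
parity: l₁+l₂+l₃ = 6 is even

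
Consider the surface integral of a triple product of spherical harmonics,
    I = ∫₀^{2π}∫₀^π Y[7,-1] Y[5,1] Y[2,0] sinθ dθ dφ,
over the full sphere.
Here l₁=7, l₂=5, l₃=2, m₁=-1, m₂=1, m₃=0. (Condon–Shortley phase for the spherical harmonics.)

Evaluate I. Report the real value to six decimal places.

-0.232242

m-sum 0 ✓  L=14 even ✓  2≤2≤12 ✓
Π(2lᵢ+1) = 15×11×5 = 825
triangle coeff Δ(7,5,2) = 1/15015
Σ_t [5,5]: t=5:−1/57600 = -1/57600
(3j)²=21/715 [(7 5 2; 0 0 0)], sign=-1
Σ_t [6,6]: t=6:+1/69120 = 1/69120
(3j)²=4/143 [(7 5 2; -1 1 0)], sign=+1
⇒ 4πI² = 1260/1859
I = (-1)√(1260/1859/(4π)) = -0.23224194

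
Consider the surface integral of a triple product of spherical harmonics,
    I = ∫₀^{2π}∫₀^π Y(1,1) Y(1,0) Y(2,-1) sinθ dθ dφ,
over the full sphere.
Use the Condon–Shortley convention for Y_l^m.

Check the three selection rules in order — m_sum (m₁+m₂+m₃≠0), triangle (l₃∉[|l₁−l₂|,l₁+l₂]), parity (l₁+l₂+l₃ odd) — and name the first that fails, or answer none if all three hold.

none

Σmᵢ = 0  ✓
l₃∈[|l₁−l₂|,l₁+l₂]=[0,2], have l₃=2  ✓
Σlᵢ = 4 ⇒ even  ✓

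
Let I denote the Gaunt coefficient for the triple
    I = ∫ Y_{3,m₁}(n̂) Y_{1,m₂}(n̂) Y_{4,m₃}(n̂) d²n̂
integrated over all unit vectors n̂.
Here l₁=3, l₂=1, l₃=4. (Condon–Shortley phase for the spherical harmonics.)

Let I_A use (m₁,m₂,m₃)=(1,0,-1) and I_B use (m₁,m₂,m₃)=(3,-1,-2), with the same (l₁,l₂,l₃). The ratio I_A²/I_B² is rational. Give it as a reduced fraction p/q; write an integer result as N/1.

Same 3,1,4: normalisation and zero-m 3j drop out of the ratio.
A: Δ: 0! 6! 2! / 9! → 1/252; sum: t=0:+1/48 = 1/48; 3j²(3 1 4; 1 0 -1) = Δ·Π!·Σ² = 5/84  (sign -1)
B: Δ: 0! 6! 2! / 9! → 1/252; sum: t=0:+1/1440 = 1/1440; 3j²(3 1 4; 3 -1 -2) = Δ·Π!·Σ² = 1/252  (sign +1)
I_A²/I_B² = (5/84)/(1/252) = 15/1

15/1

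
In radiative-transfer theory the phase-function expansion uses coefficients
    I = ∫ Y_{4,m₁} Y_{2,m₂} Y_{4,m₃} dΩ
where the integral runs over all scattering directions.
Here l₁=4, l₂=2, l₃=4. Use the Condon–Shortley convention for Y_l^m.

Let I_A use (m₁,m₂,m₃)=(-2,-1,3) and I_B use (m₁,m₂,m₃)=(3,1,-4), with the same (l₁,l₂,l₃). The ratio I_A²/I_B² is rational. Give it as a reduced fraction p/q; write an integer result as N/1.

25/28

l's match ⇒ only the (l;m) 3-j factors differ between A and B.
A: triangle coeff Δ(4,2,4) = 1/13860; Σ_t [0,1]: t=0:+1/1440 t=1:−1/240 = -1/288; (3j)²=5/132 [(4 2 4; -2 -1 3)], sign=+1
B: triangle coeff Δ(4,2,4) = 1/13860; Σ_t [1,1]: t=1:−1/1440 = -1/1440; (3j)²=7/165 [(4 2 4; 3 1 -4)], sign=-1
I_A²/I_B² = (5/132)/(7/165) = 25/28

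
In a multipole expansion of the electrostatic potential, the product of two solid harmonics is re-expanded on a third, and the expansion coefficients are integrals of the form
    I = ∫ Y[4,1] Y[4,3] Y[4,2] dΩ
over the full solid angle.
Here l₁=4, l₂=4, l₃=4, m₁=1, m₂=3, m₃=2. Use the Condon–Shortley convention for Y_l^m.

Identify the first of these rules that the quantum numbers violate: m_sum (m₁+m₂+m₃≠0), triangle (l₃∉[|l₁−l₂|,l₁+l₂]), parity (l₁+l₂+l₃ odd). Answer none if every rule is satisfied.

azimuthal sum: 1 + 3 + 2 = 6  ✗
0 ≤ 4 ≤ 8 (triangle on l)
L = 4 + 4 + 4 = 12 (even)

m_sum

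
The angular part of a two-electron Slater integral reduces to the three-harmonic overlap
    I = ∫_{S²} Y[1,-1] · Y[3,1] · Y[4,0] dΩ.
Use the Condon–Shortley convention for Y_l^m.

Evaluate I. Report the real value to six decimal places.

Rules hold: Σm=0, L=8 even, 2≤4≤4.
N = 3·7·9 = 189
Δ = 0!·2!·6!/9! = 1/252
Racah Σ t=0..0: t=0:+1/36 = 1/36
⇒ 3j(1 3 4; 0 0 0)² = 4/63, sgn +1
Racah Σ t=0..0: t=0:+1/96 = 1/96
⇒ 3j(1 3 4; -1 1 0)² = 1/42, sgn +1
4πI² = N·(3j₀)²·(3jₘ)² = 2/7
I = +1·√(0.285714/4π) = 0.15078601

0.150786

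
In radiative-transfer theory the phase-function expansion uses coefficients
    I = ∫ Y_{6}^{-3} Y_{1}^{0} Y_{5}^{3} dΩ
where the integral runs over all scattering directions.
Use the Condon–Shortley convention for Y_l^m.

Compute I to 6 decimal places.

-0.212310

Checks pass: Σm=0; 12 even; l₃=5∈[5,7].
(2·6+1)(2·1+1)(2·5+1) = 429
Δ: 2! 10! 0! / 13! → 1/858
sum: t=1:−1/14400 = -1/14400
3j²(6 1 5; 0 0 0) = Δ·Π!·Σ² = 6/143  (sign +1)
sum: t=1:−1/80640 = -1/80640
3j²(6 1 5; -3 0 3) = Δ·Π!·Σ² = 9/286  (sign -1)
combine: 4πI² = 429·6/143·9/286 = 81/143
take √, sign -1: I = -0.21230956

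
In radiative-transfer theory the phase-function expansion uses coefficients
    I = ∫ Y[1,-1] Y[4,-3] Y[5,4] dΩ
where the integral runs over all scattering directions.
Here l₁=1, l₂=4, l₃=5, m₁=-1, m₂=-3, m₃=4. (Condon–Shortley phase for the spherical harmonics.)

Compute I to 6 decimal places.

0.294638

Rules hold: Σm=0, L=10 even, 3≤5≤5.
N = 3·9·11 = 297
Δ = 0!·2!·8!/11! = 1/495
Racah Σ t=0..0: t=0:+1/576 = 1/576
⇒ 3j(1 4 5; 0 0 0)² = 5/99, sgn -1
Racah Σ t=0..0: t=0:+1/10080 = 1/10080
⇒ 3j(1 4 5; -1 -3 4)² = 4/55, sgn -1
4πI² = N·(3j₀)²·(3jₘ)² = 12/11
I = +1·√(1.09091/4π) = 0.29463840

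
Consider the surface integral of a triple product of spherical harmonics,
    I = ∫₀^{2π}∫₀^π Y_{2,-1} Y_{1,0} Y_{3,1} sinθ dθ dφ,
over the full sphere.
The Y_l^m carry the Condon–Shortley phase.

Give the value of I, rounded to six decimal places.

-0.233597

Checks pass: Σm=0; 6 even; l₃=3∈[1,3].
(2·2+1)(2·1+1)(2·3+1) = 105
Δ: 0! 4! 2! / 7! → 1/105
sum: t=0:+1/4 = 1/4
3j²(2 1 3; 0 0 0) = Δ·Π!·Σ² = 3/35  (sign -1)
sum: t=0:+1/6 = 1/6
3j²(2 1 3; -1 0 1) = Δ·Π!·Σ² = 8/105  (sign +1)
combine: 4πI² = 105·3/35·8/105 = 24/35
take √, sign -1: I = -0.23359668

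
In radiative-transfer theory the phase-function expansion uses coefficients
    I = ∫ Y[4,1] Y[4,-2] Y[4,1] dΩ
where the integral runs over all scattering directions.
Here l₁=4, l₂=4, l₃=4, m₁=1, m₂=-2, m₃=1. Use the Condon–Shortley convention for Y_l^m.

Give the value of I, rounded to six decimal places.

0.144370

Checks pass: Σm=0; 12 even; l₃=4∈[0,8].
(2·4+1)(2·4+1)(2·4+1) = 729
Δ: 4! 4! 4! / 13! → 1/450450
sum: t=0:+1/13824 t=1:−1/216 t=2:+1/64 t=3:−1/216 t=4:+1/13824 = 5/768
3j²(4 4 4; 0 0 0) = Δ·Π!·Σ² = 18/1001  (sign +1)
sum: t=0:+1/576 t=1:−1/144 t=2:+1/576 = -1/288
3j²(4 4 4; 1 -2 1) = Δ·Π!·Σ² = 20/1001  (sign +1)
combine: 4πI² = 729·18/1001·20/1001 = 262440/1002001
take √, sign +1: I = 0.14436968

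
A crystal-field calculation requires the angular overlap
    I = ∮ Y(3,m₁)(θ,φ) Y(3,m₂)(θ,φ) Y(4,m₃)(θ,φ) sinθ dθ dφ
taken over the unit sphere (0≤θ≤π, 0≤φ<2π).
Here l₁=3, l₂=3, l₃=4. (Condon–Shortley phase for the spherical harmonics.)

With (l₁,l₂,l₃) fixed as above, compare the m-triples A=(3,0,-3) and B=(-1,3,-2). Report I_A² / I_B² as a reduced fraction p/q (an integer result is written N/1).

Shared (l₁,l₂,l₃)=(3,3,4): N and (l;000)² cancel in I_A²/I_B².
A: Δ = 2!·4!·4!/11! = 1/34650; Racah Σ t=0..0: t=0:+1/288 = 1/288; ⇒ 3j(3 3 4; 3 0 -3)² = 1/22, sgn -1
B: Δ = 2!·4!·4!/11! = 1/34650; Racah Σ t=2..2: t=2:+1/192 = 1/192; ⇒ 3j(3 3 4; -1 3 -2)² = 3/77, sgn +1
I_A²/I_B² = (1/22)/(3/77) = 7/6

7/6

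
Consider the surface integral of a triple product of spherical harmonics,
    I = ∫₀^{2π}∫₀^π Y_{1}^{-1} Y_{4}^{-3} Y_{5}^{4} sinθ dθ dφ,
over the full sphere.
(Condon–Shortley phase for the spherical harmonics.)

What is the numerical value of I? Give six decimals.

Rules hold: Σm=0, L=10 even, 3≤5≤5.
N = 3·9·11 = 297
Δ = 0!·2!·8!/11! = 1/495
Racah Σ t=0..0: t=0:+1/576 = 1/576
⇒ 3j(1 4 5; 0 0 0)² = 5/99, sgn -1
Racah Σ t=0..0: t=0:+1/10080 = 1/10080
⇒ 3j(1 4 5; -1 -3 4)² = 4/55, sgn -1
4πI² = N·(3j₀)²·(3jₘ)² = 12/11
I = +1·√(1.09091/4π) = 0.29463840

0.294638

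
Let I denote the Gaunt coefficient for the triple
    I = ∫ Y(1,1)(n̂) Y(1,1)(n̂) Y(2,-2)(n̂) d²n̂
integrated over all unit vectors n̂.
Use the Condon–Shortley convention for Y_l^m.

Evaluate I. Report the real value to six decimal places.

Rules hold: Σm=0, L=4 even, 0≤2≤2.
N = 3·3·5 = 45
Δ = 0!·2!·2!/5! = 1/30
Racah Σ t=0..0: t=0:+1/1 = 1/1
⇒ 3j(1 1 2; 0 0 0)² = 2/15, sgn +1
Racah Σ t=0..0: t=0:+1/4 = 1/4
⇒ 3j(1 1 2; 1 1 -2)² = 1/5, sgn +1
4πI² = N·(3j₀)²·(3jₘ)² = 6/5
I = +1·√(1.2/4π) = 0.30901936

0.309019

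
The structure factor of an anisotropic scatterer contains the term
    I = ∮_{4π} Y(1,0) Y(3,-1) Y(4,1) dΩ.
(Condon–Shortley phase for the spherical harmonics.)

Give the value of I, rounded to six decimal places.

-0.238414

Checks pass: Σm=0; 8 even; l₃=4∈[2,4].
(2·1+1)(2·3+1)(2·4+1) = 189
Δ: 0! 2! 6! / 9! → 1/252
sum: t=0:+1/36 = 1/36
3j²(1 3 4; 0 0 0) = Δ·Π!·Σ² = 4/63  (sign +1)
sum: t=0:+1/48 = 1/48
3j²(1 3 4; 0 -1 1) = Δ·Π!·Σ² = 5/84  (sign -1)
combine: 4πI² = 189·4/63·5/84 = 5/7
take √, sign -1: I = -0.23841361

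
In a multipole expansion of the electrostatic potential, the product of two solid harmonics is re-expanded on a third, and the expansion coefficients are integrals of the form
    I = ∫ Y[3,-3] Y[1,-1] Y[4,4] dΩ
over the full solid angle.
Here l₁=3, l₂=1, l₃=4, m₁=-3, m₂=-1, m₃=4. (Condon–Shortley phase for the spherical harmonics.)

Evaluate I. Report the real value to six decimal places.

0.325735

Rules hold: Σm=0, L=8 even, 2≤4≤4.
N = 7·3·9 = 189
Δ = 0!·6!·2!/9! = 1/252
Racah Σ t=0..0: t=0:+1/36 = 1/36
⇒ 3j(3 1 4; 0 0 0)² = 4/63, sgn +1
Racah Σ t=0..0: t=0:+1/1440 = 1/1440
⇒ 3j(3 1 4; -3 -1 4)² = 1/9, sgn +1
4πI² = N·(3j₀)²·(3jₘ)² = 4/3
I = +1·√(1.33333/4π) = 0.32573501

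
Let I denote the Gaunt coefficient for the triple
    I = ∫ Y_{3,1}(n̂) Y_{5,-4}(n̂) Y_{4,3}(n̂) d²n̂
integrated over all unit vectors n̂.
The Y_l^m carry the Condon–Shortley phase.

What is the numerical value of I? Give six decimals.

0.042401

Checks pass: Σm=0; 12 even; l₃=4∈[2,8].
(2·3+1)(2·5+1)(2·4+1) = 693
Δ: 4! 2! 6! / 13! → 1/180180
sum: t=1:−1/576 t=2:+1/144 t=3:−1/576 = 1/288
3j²(3 5 4; 0 0 0) = Δ·Π!·Σ² = 20/1001  (sign +1)
sum: t=0:+1/5760 t=1:−1/4320 = -1/17280
3j²(3 5 4; 1 -4 3) = Δ·Π!·Σ² = 7/4290  (sign +1)
combine: 4πI² = 693·20/1001·7/4290 = 42/1859
take √, sign +1: I = 0.04240138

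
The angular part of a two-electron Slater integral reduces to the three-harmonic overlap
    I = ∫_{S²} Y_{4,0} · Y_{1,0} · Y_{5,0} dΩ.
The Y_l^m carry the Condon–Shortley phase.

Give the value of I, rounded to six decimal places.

0.245532

m-sum 0 ✓  L=10 even ✓  3≤5≤5 ✓
Π(2lᵢ+1) = 9×3×11 = 297
triangle coeff Δ(4,1,5) = 1/495
Σ_t [0,0]: t=0:+1/576 = 1/576
(3j)²=5/99 [(4 1 5; 0 0 0)], sign=-1
(m-triple is (0,0,0) — same symbol as above.)
⇒ 4πI² = 25/33
I = (+1)√(25/33/(4π)) = 0.24553200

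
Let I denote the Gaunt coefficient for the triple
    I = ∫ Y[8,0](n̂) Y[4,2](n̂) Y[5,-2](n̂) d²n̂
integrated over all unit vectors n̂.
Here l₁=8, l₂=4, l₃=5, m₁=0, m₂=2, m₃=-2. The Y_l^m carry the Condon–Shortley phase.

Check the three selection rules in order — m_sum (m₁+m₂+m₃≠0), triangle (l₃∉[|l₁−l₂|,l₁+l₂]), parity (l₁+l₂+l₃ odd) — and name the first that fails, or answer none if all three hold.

azimuthal sum: 0 + 2 − 2 = 0  ✓
4 ≤ 5 ≤ 12 (triangle on l)  ✓
L = 8 + 4 + 5 = 17 (odd)  ✗

parity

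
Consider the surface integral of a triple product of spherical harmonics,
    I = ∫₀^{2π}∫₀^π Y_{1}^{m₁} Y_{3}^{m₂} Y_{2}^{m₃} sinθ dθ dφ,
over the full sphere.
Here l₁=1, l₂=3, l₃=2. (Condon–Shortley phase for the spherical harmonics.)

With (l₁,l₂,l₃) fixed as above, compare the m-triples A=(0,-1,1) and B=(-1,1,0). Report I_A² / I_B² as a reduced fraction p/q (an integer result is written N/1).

l's match ⇒ only the (l;m) 3-j factors differ between A and B.
A: triangle coeff Δ(1,3,2) = 1/105; Σ_t [1,1]: t=1:−1/6 = -1/6; (3j)²=8/105 [(1 3 2; 0 -1 1)], sign=+1
B: triangle coeff Δ(1,3,2) = 1/105; Σ_t [2,2]: t=2:+1/8 = 1/8; (3j)²=2/35 [(1 3 2; -1 1 0)], sign=+1
I_A²/I_B² = (8/105)/(2/35) = 4/3

4/3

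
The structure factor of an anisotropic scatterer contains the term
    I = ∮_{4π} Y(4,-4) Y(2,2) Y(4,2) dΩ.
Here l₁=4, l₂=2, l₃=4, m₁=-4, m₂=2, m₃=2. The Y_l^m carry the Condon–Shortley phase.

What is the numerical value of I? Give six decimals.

-0.106180

m-sum 0 ✓  L=10 even ✓  2≤4≤6 ✓
Π(2lᵢ+1) = 9×5×9 = 405
triangle coeff Δ(4,2,4) = 1/13860
Σ_t [0,2]: t=0:+1/192 t=1:−1/36 t=2:+1/192 = -5/288
(3j)²=20/693 [(4 2 4; 0 0 0)], sign=-1
Σ_t [2,2]: t=2:+1/2880 = 1/2880
(3j)²=2/165 [(4 2 4; -4 2 2)], sign=+1
⇒ 4πI² = 120/847
I = (-1)√(120/847/(4π)) = -0.10618031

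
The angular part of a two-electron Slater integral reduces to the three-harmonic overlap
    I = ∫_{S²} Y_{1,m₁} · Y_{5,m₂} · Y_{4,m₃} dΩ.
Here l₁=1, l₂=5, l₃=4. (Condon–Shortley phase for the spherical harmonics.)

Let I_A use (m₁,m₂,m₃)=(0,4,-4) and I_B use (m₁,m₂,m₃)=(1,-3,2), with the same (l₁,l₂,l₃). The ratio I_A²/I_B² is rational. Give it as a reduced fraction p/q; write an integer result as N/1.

l's match ⇒ only the (l;m) 3-j factors differ between A and B.
A: triangle coeff Δ(1,5,4) = 1/495; Σ_t [1,1]: t=1:−1/40320 = -1/40320; (3j)²=1/55 [(1 5 4; 0 4 -4)], sign=-1
B: triangle coeff Δ(1,5,4) = 1/495; Σ_t [0,0]: t=0:+1/2880 = 1/2880; (3j)²=28/495 [(1 5 4; 1 -3 2)], sign=+1
I_A²/I_B² = (1/55)/(28/495) = 9/28

9/28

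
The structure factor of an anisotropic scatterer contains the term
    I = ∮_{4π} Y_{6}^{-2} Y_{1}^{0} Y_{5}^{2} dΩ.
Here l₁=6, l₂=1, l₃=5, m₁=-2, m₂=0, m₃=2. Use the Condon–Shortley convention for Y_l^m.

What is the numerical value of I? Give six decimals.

0.231133

Checks pass: Σm=0; 12 even; l₃=5∈[5,7].
(2·6+1)(2·1+1)(2·5+1) = 429
Δ: 2! 10! 0! / 13! → 1/858
sum: t=1:−1/14400 = -1/14400
3j²(6 1 5; 0 0 0) = Δ·Π!·Σ² = 6/143  (sign +1)
sum: t=1:−1/30240 = -1/30240
3j²(6 1 5; -2 0 2) = Δ·Π!·Σ² = 16/429  (sign +1)
combine: 4πI² = 429·6/143·16/429 = 96/143
take √, sign +1: I = 0.23113338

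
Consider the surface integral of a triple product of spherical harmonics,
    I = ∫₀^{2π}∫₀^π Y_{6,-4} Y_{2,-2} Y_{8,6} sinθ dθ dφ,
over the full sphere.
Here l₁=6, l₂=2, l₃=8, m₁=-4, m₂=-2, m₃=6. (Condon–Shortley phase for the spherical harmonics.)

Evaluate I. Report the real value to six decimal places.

0.268492

Rules hold: Σm=0, L=16 even, 4≤8≤8.
N = 13·5·17 = 1105
Δ = 0!·12!·4!/17! = 1/30940
Racah Σ t=0..0: t=0:+1/2073600 = 1/2073600
⇒ 3j(6 2 8; 0 0 0)² = 28/1105, sgn +1
Racah Σ t=0..0: t=0:+1/174182400 = 1/174182400
⇒ 3j(6 2 8; -4 -2 6)² = 11/340, sgn +1
4πI² = N·(3j₀)²·(3jₘ)² = 77/85
I = +1·√(0.905882/4π) = 0.26849176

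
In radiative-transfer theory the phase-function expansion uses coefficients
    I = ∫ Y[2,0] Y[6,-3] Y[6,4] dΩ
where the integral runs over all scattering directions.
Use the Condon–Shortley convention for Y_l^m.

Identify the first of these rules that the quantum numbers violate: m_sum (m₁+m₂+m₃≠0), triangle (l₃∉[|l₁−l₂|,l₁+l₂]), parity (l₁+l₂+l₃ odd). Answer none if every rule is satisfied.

m_sum

m₁+m₂+m₃ = 0 − 3 + 4 = 1  ✗
triangle: |2−6|=4 ≤ l₃=6 ≤ 2+6=8
parity: l₁+l₂+l₃ = 14 is even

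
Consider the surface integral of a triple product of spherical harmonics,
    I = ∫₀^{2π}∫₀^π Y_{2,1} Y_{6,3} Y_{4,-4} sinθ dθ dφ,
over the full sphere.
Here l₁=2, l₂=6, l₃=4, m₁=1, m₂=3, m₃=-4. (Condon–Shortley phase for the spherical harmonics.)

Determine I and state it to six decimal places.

-0.047713

m-sum 0 ✓  L=12 even ✓  4≤4≤8 ✓
Π(2lᵢ+1) = 5×13×9 = 585
triangle coeff Δ(2,6,4) = 1/6435
Σ_t [2,2]: t=2:+1/2304 = 1/2304
(3j)²=5/143 [(2 6 4; 0 0 0)], sign=+1
Σ_t [1,1]: t=1:−1/241920 = -1/241920
(3j)²=1/715 [(2 6 4; 1 3 -4)], sign=-1
⇒ 4πI² = 45/1573
I = (-1)√(45/1573/(4π)) = -0.04771303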